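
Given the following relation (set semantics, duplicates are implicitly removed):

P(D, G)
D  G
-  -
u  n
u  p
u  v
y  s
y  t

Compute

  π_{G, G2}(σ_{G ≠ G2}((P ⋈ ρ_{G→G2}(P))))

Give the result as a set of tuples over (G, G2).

{(n, p), (n, v), (p, n), (p, v), (s, t), (t, s), (v, n), (v, p)}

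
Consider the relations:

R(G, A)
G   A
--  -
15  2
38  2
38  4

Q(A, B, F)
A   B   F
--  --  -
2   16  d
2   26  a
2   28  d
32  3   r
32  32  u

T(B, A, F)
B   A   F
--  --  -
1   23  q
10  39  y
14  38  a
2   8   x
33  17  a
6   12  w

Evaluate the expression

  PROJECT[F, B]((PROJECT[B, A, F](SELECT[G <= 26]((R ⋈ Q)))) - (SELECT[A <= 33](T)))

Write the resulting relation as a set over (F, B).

{(a, 26), (d, 16), (d, 28)}

Natural join on A: {(15, 2, 16, d), (15, 2, 26, a), (15, 2, 28, d), (38, 2, 16, d), (38, 2, 26, a), (38, 2, 28, d)}
Apply σ_{G <= 26}; surviving tuples: {(15, 2, 16, d), (15, 2, 26, a), (15, 2, 28, d)}
Keep only column(s) B, A, F: {(16, 2, d), (26, 2, a), (28, 2, d)}
Apply σ_{A <= 33}; surviving tuples: {(1, 23, q), (2, 8, x), (33, 17, a), (6, 12, w)}
Taking the difference: {(16, 2, d), (26, 2, a), (28, 2, d)}
Keep only column(s) F, B: {(a, 26), (d, 16), (d, 28)}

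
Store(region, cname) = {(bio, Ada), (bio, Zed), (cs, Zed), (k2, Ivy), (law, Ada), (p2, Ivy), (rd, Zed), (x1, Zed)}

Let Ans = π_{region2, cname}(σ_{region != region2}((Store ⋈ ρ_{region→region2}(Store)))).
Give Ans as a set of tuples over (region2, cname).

ρ[region→region2]: schema becomes (region2, cname); tuples unchanged.
Joining Store and ρ_{region→region2}(Store) on cname yields {(bio, Ada, bio), (bio, Ada, law), (bio, Zed, bio), (bio, Zed, cs), (bio, Zed, rd), (bio, Zed, x1), (cs, Zed, bio), (cs, Zed, cs), (cs, Zed, rd), (cs, Zed, x1), (k2, Ivy, k2), (k2, Ivy, p2), (law, Ada, bio), (law, Ada, law), (p2, Ivy, k2), (p2, Ivy, p2), (rd, Zed, bio), (rd, Zed, cs), (rd, Zed, rd), (rd, Zed, x1), (x1, Zed, bio), (x1, Zed, cs), (x1, Zed, rd), (x1, Zed, x1)}.
Apply σ_{region != region2}; surviving tuples: {(bio, Ada, law), (bio, Zed, cs), (bio, Zed, rd), (bio, Zed, x1), (cs, Zed, bio), (cs, Zed, rd), (cs, Zed, x1), (k2, Ivy, p2), (law, Ada, bio), (p2, Ivy, k2), (rd, Zed, bio), (rd, Zed, cs), (rd, Zed, x1), (x1, Zed, bio), (x1, Zed, cs), (x1, Zed, rd)}
Keep only column(s) region2, cname (8 duplicate(s) eliminated): {(bio, Ada), (bio, Zed), (cs, Zed), (k2, Ivy), (law, Ada), (p2, Ivy), (rd, Zed), (x1, Zed)}

{(bio, Ada), (bio, Zed), (cs, Zed), (k2, Ivy), (law, Ada), (p2, Ivy), (rd, Zed), (x1, Zed)}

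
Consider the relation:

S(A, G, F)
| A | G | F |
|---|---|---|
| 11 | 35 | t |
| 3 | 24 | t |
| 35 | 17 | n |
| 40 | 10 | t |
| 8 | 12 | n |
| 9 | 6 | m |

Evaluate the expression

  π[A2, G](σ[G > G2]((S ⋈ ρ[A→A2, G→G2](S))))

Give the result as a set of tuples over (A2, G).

{(3, 35), (40, 24), (40, 35), (8, 17)}

ρ[A→A2, G→G2]: schema becomes (A2, G2, F); tuples unchanged.
S ⋈ ρ[A→A2, G→G2](S) (natural join on F): {(11, 35, t, 11, 35), (11, 35, t, 3, 24), (11, 35, t, 40, 10), (3, 24, t, 11, 35), (3, 24, t, 3, 24), (3, 24, t, 40, 10), (35, 17, n, 35, 17), (35, 17, n, 8, 12), (40, 10, t, 11, 35), (40, 10, t, 3, 24), (40, 10, t, 40, 10), (8, 12, n, 35, 17), (8, 12, n, 8, 12), (9, 6, m, 9, 6)}
Filtering on G > G2 leaves {(11, 35, t, 3, 24), (11, 35, t, 40, 10), (3, 24, t, 40, 10), (35, 17, n, 8, 12)}.
π_{A2, G} gives {(3, 35), (40, 24), (40, 35), (8, 17)}.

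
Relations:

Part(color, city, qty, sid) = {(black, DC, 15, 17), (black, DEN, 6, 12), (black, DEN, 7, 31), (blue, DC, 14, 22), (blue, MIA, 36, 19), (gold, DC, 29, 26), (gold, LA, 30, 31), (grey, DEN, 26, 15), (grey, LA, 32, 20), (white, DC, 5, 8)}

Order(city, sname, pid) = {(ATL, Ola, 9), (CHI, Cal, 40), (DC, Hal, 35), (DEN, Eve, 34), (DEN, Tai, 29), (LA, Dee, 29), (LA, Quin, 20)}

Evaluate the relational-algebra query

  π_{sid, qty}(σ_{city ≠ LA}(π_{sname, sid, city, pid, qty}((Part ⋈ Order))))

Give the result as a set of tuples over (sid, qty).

{(12, 6), (15, 26), (17, 15), (22, 14), (26, 29), (31, 7), (8, 5)}

Joining Part and Order on city yields {(black, DC, 15, 17, Hal, 35), (black, DEN, 6, 12, Eve, 34), (black, DEN, 6, 12, Tai, 29), (black, DEN, 7, 31, Eve, 34), (black, DEN, 7, 31, Tai, 29), (blue, DC, 14, 22, Hal, 35), (gold, DC, 29, 26, Hal, 35), (gold, LA, 30, 31, Dee, 29), (gold, LA, 30, 31, Quin, 20), (grey, DEN, 26, 15, Eve, 34), (grey, DEN, 26, 15, Tai, 29), (grey, LA, 32, 20, Dee, 29), (grey, LA, 32, 20, Quin, 20), (white, DC, 5, 8, Hal, 35)}.
π[sname, sid, city, pid, qty]: project onto (sname, sid, city, pid, qty) → {(Dee, 20, LA, 29, 32), (Dee, 31, LA, 29, 30), (Eve, 12, DEN, 34, 6), (Eve, 15, DEN, 34, 26), (Eve, 31, DEN, 34, 7), (Hal, 17, DC, 35, 15), (Hal, 22, DC, 35, 14), (Hal, 26, DC, 35, 29), (Hal, 8, DC, 35, 5), (Quin, 20, LA, 20, 32), (Quin, 31, LA, 20, 30), (Tai, 12, DEN, 29, 6), (Tai, 15, DEN, 29, 26), (Tai, 31, DEN, 29, 7)}
Filtering on city ≠ LA leaves {(Eve, 12, DEN, 34, 6), (Eve, 15, DEN, 34, 26), (Eve, 31, DEN, 34, 7), (Hal, 17, DC, 35, 15), (Hal, 22, DC, 35, 14), (Hal, 26, DC, 35, 29), (Hal, 8, DC, 35, 5), (Tai, 12, DEN, 29, 6), (Tai, 15, DEN, 29, 26), (Tai, 31, DEN, 29, 7)}.
π[sid, qty]: project onto (sid, qty) (3 duplicate(s) eliminated) → {(12, 6), (15, 26), (17, 15), (22, 14), (26, 29), (31, 7), (8, 5)}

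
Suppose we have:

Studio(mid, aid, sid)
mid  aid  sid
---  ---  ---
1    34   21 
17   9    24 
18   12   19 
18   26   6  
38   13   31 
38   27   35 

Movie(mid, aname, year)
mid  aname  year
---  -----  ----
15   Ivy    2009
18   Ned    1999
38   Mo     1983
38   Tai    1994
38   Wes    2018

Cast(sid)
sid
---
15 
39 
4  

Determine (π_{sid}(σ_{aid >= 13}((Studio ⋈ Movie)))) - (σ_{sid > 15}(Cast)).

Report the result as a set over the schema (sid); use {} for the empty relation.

Joining Studio and Movie on mid yields {(18, 12, 19, Ned, 1999), (18, 26, 6, Ned, 1999), (38, 13, 31, Mo, 1983), (38, 13, 31, Tai, 1994), (38, 13, 31, Wes, 2018), (38, 27, 35, Mo, 1983), (38, 27, 35, Tai, 1994), (38, 27, 35, Wes, 2018)}.
Filtering on aid >= 13 leaves {(18, 26, 6, Ned, 1999), (38, 13, 31, Mo, 1983), (38, 13, 31, Tai, 1994), (38, 13, 31, Wes, 2018), (38, 27, 35, Mo, 1983), (38, 27, 35, Tai, 1994), (38, 27, 35, Wes, 2018)}.
Keep only column(s) sid (4 duplicate(s) eliminated): {31, 35, 6}
Filtering on sid > 15 leaves {39}.
Set difference of the two operands is {31, 35, 6}.

{31, 35, 6}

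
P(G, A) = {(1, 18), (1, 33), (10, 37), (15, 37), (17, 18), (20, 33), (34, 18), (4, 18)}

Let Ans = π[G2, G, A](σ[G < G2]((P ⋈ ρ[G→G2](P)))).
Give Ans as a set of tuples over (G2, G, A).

ρ[G→G2]: schema becomes (G2, A); tuples unchanged.
Natural join on A: {(1, 18, 1), (1, 18, 17), (1, 18, 34), (1, 18, 4), (1, 33, 1), (1, 33, 20), (10, 37, 10), (10, 37, 15), (15, 37, 10), (15, 37, 15), (17, 18, 1), (17, 18, 17), (17, 18, 34), (17, 18, 4), (20, 33, 1), (20, 33, 20), (34, 18, 1), (34, 18, 17), (34, 18, 34), (34, 18, 4), (4, 18, 1), (4, 18, 17), (4, 18, 34), (4, 18, 4)}
σ[G < G2]: keep tuples satisfying G < G2 → {(1, 18, 17), (1, 18, 34), (1, 18, 4), (1, 33, 20), (10, 37, 15), (17, 18, 34), (4, 18, 17), (4, 18, 34)}
Projecting to G2, G, A: {(15, 10, 37), (17, 1, 18), (17, 4, 18), (20, 1, 33), (34, 1, 18), (34, 17, 18), (34, 4, 18), (4, 1, 18)}

{(15, 10, 37), (17, 1, 18), (17, 4, 18), (20, 1, 33), (34, 1, 18), (34, 17, 18), (34, 4, 18), (4, 1, 18)}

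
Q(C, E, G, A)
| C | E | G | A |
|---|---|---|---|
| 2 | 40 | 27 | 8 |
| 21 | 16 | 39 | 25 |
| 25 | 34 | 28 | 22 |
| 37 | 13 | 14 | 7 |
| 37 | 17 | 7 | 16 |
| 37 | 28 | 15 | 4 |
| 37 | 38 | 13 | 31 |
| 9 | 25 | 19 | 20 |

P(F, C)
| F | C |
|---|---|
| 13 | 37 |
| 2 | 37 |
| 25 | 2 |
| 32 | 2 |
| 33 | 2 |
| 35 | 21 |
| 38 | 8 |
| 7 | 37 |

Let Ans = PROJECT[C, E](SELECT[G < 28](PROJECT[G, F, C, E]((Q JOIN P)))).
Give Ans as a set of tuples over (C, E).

{(2, 40), (37, 13), (37, 17), (37, 28), (37, 38)}

Joining Q and P on C yields {(2, 40, 27, 8, 25), (2, 40, 27, 8, 32), (2, 40, 27, 8, 33), (21, 16, 39, 25, 35), (37, 13, 14, 7, 13), (37, 13, 14, 7, 2), (37, 13, 14, 7, 7), (37, 17, 7, 16, 13), (37, 17, 7, 16, 2), (37, 17, 7, 16, 7), (37, 28, 15, 4, 13), (37, 28, 15, 4, 2), (37, 28, 15, 4, 7), (37, 38, 13, 31, 13), (37, 38, 13, 31, 2), (37, 38, 13, 31, 7)}.
Keep only column(s) G, F, C, E: {(13, 13, 37, 38), (13, 2, 37, 38), (13, 7, 37, 38), (14, 13, 37, 13), (14, 2, 37, 13), (14, 7, 37, 13), (15, 13, 37, 28), (15, 2, 37, 28), (15, 7, 37, 28), (27, 25, 2, 40), (27, 32, 2, 40), (27, 33, 2, 40), (39, 35, 21, 16), (7, 13, 37, 17), (7, 2, 37, 17), (7, 7, 37, 17)}
σ[G < 28]: keep tuples satisfying G < 28 → {(13, 13, 37, 38), (13, 2, 37, 38), (13, 7, 37, 38), (14, 13, 37, 13), (14, 2, 37, 13), (14, 7, 37, 13), (15, 13, 37, 28), (15, 2, 37, 28), (15, 7, 37, 28), (27, 25, 2, 40), (27, 32, 2, 40), (27, 33, 2, 40), (7, 13, 37, 17), (7, 2, 37, 17), (7, 7, 37, 17)}
Keep only column(s) C, E (10 duplicate(s) eliminated): {(2, 40), (37, 13), (37, 17), (37, 28), (37, 38)}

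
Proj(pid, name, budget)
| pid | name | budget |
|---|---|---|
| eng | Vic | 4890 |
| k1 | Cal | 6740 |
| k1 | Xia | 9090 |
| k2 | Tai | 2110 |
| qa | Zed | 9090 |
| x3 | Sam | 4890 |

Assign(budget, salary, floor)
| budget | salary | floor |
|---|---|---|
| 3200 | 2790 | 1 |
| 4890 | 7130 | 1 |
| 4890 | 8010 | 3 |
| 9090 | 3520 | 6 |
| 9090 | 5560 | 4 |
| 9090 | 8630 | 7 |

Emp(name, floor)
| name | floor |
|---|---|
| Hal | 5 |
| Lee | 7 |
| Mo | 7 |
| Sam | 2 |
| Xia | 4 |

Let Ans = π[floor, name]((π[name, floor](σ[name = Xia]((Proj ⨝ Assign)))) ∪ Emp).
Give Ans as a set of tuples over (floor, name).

{(2, Sam), (4, Xia), (5, Hal), (6, Xia), (7, Lee), (7, Mo), (7, Xia)}

Proj ⋈ Assign (natural join on budget): {(eng, Vic, 4890, 7130, 1), (eng, Vic, 4890, 8010, 3), (k1, Xia, 9090, 3520, 6), (k1, Xia, 9090, 5560, 4), (k1, Xia, 9090, 8630, 7), (qa, Zed, 9090, 3520, 6), (qa, Zed, 9090, 5560, 4), (qa, Zed, 9090, 8630, 7), (x3, Sam, 4890, 7130, 1), (x3, Sam, 4890, 8010, 3)}
Selection name = Xia: {(k1, Xia, 9090, 3520, 6), (k1, Xia, 9090, 5560, 4), (k1, Xia, 9090, 8630, 7)}
π[name, floor]: project onto (name, floor) → {(Xia, 4), (Xia, 6), (Xia, 7)}
Set union of the two operands is {(Hal, 5), (Lee, 7), (Mo, 7), (Sam, 2), (Xia, 4), (Xia, 6), (Xia, 7)}.
π[floor, name]: project onto (floor, name) → {(2, Sam), (4, Xia), (5, Hal), (6, Xia), (7, Lee), (7, Mo), (7, Xia)}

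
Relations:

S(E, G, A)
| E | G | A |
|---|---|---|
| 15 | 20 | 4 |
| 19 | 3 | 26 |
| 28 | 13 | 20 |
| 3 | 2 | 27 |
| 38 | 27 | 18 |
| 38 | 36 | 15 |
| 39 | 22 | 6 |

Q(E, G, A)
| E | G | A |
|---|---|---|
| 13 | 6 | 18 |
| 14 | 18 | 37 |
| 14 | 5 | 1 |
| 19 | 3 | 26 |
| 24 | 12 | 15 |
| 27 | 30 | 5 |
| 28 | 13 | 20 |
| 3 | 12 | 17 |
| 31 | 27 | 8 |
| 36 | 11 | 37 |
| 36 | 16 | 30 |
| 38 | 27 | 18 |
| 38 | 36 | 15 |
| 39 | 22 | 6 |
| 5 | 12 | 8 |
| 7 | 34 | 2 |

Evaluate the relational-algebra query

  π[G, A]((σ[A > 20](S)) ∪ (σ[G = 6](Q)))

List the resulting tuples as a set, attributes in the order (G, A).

{(2, 27), (3, 26), (6, 18)}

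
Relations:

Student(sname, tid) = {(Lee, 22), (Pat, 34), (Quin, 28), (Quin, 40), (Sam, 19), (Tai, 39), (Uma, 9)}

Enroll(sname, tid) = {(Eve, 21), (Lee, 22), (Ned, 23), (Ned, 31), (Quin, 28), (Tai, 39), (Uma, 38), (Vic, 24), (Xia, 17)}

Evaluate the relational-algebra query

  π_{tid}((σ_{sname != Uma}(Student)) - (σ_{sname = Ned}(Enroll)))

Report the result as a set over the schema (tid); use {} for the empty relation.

Selection sname != Uma: {(Lee, 22), (Pat, 34), (Quin, 28), (Quin, 40), (Sam, 19), (Tai, 39)}
Selection sname = Ned: {(Ned, 23), (Ned, 31)}
Difference: {(Lee, 22), (Pat, 34), (Quin, 28), (Quin, 40), (Sam, 19), (Tai, 39)} with {(Ned, 23), (Ned, 31)} → {(Lee, 22), (Pat, 34), (Quin, 28), (Quin, 40), (Sam, 19), (Tai, 39)}
π[tid]: project onto (tid) → {19, 22, 28, 34, 39, 40}

{19, 22, 28, 34, 39, 40}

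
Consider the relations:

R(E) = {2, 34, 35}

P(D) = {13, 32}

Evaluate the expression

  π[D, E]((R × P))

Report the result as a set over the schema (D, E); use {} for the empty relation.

{(13, 2), (13, 34), (13, 35), (32, 2), (32, 34), (32, 35)}

R × P: Cartesian product, 3·2 = 6 tuples over (E, D).
Keep only column(s) D, E: {(13, 2), (13, 34), (13, 35), (32, 2), (32, 34), (32, 35)}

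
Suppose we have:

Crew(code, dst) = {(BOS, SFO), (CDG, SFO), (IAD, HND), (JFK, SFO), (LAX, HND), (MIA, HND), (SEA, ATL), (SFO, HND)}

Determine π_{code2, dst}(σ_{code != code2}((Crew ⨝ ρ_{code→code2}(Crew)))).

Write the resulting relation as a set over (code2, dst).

ρ[code→code2]: schema becomes (code2, dst); tuples unchanged.
Joining Crew and ρ_{code→code2}(Crew) on dst yields {(BOS, SFO, BOS), (BOS, SFO, CDG), (BOS, SFO, JFK), (CDG, SFO, BOS), (CDG, SFO, CDG), (CDG, SFO, JFK), (IAD, HND, IAD), (IAD, HND, LAX), (IAD, HND, MIA), (IAD, HND, SFO), (JFK, SFO, BOS), (JFK, SFO, CDG), (JFK, SFO, JFK), (LAX, HND, IAD), (LAX, HND, LAX), (LAX, HND, MIA), (LAX, HND, SFO), (MIA, HND, IAD), (MIA, HND, LAX), (MIA, HND, MIA), (MIA, HND, SFO), (SEA, ATL, SEA), (SFO, HND, IAD), (SFO, HND, LAX), (SFO, HND, MIA), (SFO, HND, SFO)}.
Selection code != code2: {(BOS, SFO, CDG), (BOS, SFO, JFK), (CDG, SFO, BOS), (CDG, SFO, JFK), (IAD, HND, LAX), (IAD, HND, MIA), (IAD, HND, SFO), (JFK, SFO, BOS), (JFK, SFO, CDG), (LAX, HND, IAD), (LAX, HND, MIA), (LAX, HND, SFO), (MIA, HND, IAD), (MIA, HND, LAX), (MIA, HND, SFO), (SFO, HND, IAD), (SFO, HND, LAX), (SFO, HND, MIA)}
π_{code2, dst} gives {(BOS, SFO), (CDG, SFO), (IAD, HND), (JFK, SFO), (LAX, HND), (MIA, HND), (SFO, HND)} (11 duplicate(s) eliminated).

{(BOS, SFO), (CDG, SFO), (IAD, HND), (JFK, SFO), (LAX, HND), (MIA, HND), (SFO, HND)}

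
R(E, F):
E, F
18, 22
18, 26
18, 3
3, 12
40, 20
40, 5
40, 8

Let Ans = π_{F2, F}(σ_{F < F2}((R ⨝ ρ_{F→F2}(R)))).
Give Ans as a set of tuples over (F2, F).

{(20, 5), (20, 8), (22, 3), (26, 22), (26, 3), (8, 5)}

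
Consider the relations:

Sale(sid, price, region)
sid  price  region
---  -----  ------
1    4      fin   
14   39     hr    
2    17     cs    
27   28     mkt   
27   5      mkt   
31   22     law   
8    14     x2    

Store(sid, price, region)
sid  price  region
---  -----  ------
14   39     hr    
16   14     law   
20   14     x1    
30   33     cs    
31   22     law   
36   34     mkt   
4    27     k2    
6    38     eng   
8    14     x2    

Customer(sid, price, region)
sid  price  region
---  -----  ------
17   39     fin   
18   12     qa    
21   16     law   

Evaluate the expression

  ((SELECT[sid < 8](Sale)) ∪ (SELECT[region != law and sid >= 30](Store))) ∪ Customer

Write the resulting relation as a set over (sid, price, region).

{(1, 4, fin), (17, 39, fin), (18, 12, qa), (2, 17, cs), (21, 16, law), (30, 33, cs), (36, 34, mkt)}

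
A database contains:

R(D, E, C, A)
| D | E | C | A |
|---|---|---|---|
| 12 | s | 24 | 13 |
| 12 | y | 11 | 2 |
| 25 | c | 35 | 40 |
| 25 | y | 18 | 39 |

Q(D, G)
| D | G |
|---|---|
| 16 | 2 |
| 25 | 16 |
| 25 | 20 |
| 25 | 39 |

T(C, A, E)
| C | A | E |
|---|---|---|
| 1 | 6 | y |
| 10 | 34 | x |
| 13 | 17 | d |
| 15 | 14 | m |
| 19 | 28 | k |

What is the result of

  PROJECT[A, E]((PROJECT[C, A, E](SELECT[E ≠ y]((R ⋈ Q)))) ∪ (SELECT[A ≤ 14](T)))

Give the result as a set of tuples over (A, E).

{(14, m), (40, c), (6, y)}

Natural join on D: {(25, c, 35, 40, 16), (25, c, 35, 40, 20), (25, c, 35, 40, 39), (25, y, 18, 39, 16), (25, y, 18, 39, 20), (25, y, 18, 39, 39)}
Filtering on E ≠ y leaves {(25, c, 35, 40, 16), (25, c, 35, 40, 20), (25, c, 35, 40, 39)}.
Projecting to C, A, E (2 duplicate(s) eliminated): {(35, 40, c)}
Filtering on A ≤ 14 leaves {(1, 6, y), (15, 14, m)}.
Taking the union: {(1, 6, y), (15, 14, m), (35, 40, c)}
Projecting to A, E: {(14, m), (40, c), (6, y)}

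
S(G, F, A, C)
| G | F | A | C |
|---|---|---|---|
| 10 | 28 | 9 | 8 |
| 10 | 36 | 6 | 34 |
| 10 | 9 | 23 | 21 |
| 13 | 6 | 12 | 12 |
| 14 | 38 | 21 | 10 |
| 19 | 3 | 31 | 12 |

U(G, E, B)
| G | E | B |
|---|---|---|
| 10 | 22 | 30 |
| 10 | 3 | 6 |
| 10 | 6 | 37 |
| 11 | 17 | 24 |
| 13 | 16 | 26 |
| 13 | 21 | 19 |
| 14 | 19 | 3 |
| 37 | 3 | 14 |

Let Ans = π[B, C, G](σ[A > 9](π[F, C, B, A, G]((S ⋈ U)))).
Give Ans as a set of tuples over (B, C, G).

{(19, 12, 13), (26, 12, 13), (3, 10, 14), (30, 21, 10), (37, 21, 10), (6, 21, 10)}

S ⋈ U (natural join on G): {(10, 28, 9, 8, 22, 30), (10, 28, 9, 8, 3, 6), (10, 28, 9, 8, 6, 37), (10, 36, 6, 34, 22, 30), (10, 36, 6, 34, 3, 6), (10, 36, 6, 34, 6, 37), (10, 9, 23, 21, 22, 30), (10, 9, 23, 21, 3, 6), (10, 9, 23, 21, 6, 37), (13, 6, 12, 12, 16, 26), (13, 6, 12, 12, 21, 19), (14, 38, 21, 10, 19, 3)}
Keep only column(s) F, C, B, A, G: {(28, 8, 30, 9, 10), (28, 8, 37, 9, 10), (28, 8, 6, 9, 10), (36, 34, 30, 6, 10), (36, 34, 37, 6, 10), (36, 34, 6, 6, 10), (38, 10, 3, 21, 14), (6, 12, 19, 12, 13), (6, 12, 26, 12, 13), (9, 21, 30, 23, 10), (9, 21, 37, 23, 10), (9, 21, 6, 23, 10)}
Apply σ_{A > 9}; surviving tuples: {(38, 10, 3, 21, 14), (6, 12, 19, 12, 13), (6, 12, 26, 12, 13), (9, 21, 30, 23, 10), (9, 21, 37, 23, 10), (9, 21, 6, 23, 10)}
Keep only column(s) B, C, G: {(19, 12, 13), (26, 12, 13), (3, 10, 14), (30, 21, 10), (37, 21, 10), (6, 21, 10)}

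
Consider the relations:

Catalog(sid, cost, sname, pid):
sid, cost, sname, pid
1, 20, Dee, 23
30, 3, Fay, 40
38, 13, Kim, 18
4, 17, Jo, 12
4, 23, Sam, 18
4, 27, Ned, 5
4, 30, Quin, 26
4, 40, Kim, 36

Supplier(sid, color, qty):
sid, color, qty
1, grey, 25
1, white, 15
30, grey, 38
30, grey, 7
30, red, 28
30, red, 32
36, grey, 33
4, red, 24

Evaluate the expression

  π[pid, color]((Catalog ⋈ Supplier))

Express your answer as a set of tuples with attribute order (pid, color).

Joining Catalog and Supplier on sid yields {(1, 20, Dee, 23, grey, 25), (1, 20, Dee, 23, white, 15), (30, 3, Fay, 40, grey, 38), (30, 3, Fay, 40, grey, 7), (30, 3, Fay, 40, red, 28), (30, 3, Fay, 40, red, 32), (4, 17, Jo, 12, red, 24), (4, 23, Sam, 18, red, 24), (4, 27, Ned, 5, red, 24), (4, 30, Quin, 26, red, 24), (4, 40, Kim, 36, red, 24)}.
π[pid, color]: project onto (pid, color) (2 duplicate(s) eliminated) → {(12, red), (18, red), (23, grey), (23, white), (26, red), (36, red), (40, grey), (40, red), (5, red)}

{(12, red), (18, red), (23, grey), (23, white), (26, red), (36, red), (40, grey), (40, red), (5, red)}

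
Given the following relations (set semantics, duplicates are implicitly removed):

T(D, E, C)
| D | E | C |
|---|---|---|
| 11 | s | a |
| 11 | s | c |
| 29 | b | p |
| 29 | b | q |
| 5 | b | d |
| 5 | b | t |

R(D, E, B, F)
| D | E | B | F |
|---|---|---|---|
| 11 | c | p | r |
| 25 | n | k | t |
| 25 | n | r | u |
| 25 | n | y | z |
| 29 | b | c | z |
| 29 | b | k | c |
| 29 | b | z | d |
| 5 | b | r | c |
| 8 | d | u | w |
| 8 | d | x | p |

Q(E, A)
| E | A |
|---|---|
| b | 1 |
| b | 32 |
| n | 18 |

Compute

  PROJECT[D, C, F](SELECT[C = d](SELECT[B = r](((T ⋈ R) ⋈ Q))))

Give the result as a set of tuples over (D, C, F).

{(5, d, c)}

Natural join on D, E: {(29, b, p, c, z), (29, b, p, k, c), (29, b, p, z, d), (29, b, q, c, z), (29, b, q, k, c), (29, b, q, z, d), (5, b, d, r, c), (5, b, t, r, c)}
Natural join on E: {(29, b, p, c, z, 1), (29, b, p, c, z, 32), (29, b, p, k, c, 1), (29, b, p, k, c, 32), (29, b, p, z, d, 1), (29, b, p, z, d, 32), (29, b, q, c, z, 1), (29, b, q, c, z, 32), (29, b, q, k, c, 1), (29, b, q, k, c, 32), (29, b, q, z, d, 1), (29, b, q, z, d, 32), (5, b, d, r, c, 1), (5, b, d, r, c, 32), (5, b, t, r, c, 1), (5, b, t, r, c, 32)}
Filtering on B = r leaves {(5, b, d, r, c, 1), (5, b, d, r, c, 32), (5, b, t, r, c, 1), (5, b, t, r, c, 32)}.
Filtering on C = d leaves {(5, b, d, r, c, 1), (5, b, d, r, c, 32)}.
Projecting to D, C, F (1 duplicate(s) eliminated): {(5, d, c)}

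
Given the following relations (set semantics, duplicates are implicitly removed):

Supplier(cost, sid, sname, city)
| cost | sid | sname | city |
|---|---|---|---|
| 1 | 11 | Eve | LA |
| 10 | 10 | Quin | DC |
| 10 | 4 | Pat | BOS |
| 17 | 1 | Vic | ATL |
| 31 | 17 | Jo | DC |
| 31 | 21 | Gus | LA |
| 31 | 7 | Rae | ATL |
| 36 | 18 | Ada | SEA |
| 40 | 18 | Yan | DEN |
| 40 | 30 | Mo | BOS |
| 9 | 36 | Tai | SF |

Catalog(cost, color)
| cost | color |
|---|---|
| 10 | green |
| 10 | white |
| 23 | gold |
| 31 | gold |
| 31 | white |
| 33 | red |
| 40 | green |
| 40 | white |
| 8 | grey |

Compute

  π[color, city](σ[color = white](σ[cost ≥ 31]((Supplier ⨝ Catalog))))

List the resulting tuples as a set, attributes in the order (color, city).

{(white, ATL), (white, BOS), (white, DC), (white, DEN), (white, LA)}

Joining Supplier and Catalog on cost yields {(10, 10, Quin, DC, green), (10, 10, Quin, DC, white), (10, 4, Pat, BOS, green), (10, 4, Pat, BOS, white), (31, 17, Jo, DC, gold), (31, 17, Jo, DC, white), (31, 21, Gus, LA, gold), (31, 21, Gus, LA, white), (31, 7, Rae, ATL, gold), (31, 7, Rae, ATL, white), (40, 18, Yan, DEN, green), (40, 18, Yan, DEN, white), (40, 30, Mo, BOS, green), (40, 30, Mo, BOS, white)}.
σ[cost ≥ 31]: keep tuples satisfying cost ≥ 31 → {(31, 17, Jo, DC, gold), (31, 17, Jo, DC, white), (31, 21, Gus, LA, gold), (31, 21, Gus, LA, white), (31, 7, Rae, ATL, gold), (31, 7, Rae, ATL, white), (40, 18, Yan, DEN, green), (40, 18, Yan, DEN, white), (40, 30, Mo, BOS, green), (40, 30, Mo, BOS, white)}
σ[color = white]: keep tuples satisfying color = white → {(31, 17, Jo, DC, white), (31, 21, Gus, LA, white), (31, 7, Rae, ATL, white), (40, 18, Yan, DEN, white), (40, 30, Mo, BOS, white)}
Projecting to color, city: {(white, ATL), (white, BOS), (white, DC), (white, DEN), (white, LA)}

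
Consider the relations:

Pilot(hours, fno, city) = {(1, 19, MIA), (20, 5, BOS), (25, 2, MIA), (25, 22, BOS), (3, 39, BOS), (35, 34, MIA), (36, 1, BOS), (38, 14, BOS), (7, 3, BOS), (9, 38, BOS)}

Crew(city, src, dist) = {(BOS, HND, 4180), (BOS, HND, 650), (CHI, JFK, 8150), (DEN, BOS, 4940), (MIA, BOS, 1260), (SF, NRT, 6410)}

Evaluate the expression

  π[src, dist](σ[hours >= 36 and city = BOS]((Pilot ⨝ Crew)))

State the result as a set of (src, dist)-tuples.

{(HND, 4180), (HND, 650)}

Joining Pilot and Crew on city yields {(1, 19, MIA, BOS, 1260), (20, 5, BOS, HND, 4180), (20, 5, BOS, HND, 650), (25, 2, MIA, BOS, 1260), (25, 22, BOS, HND, 4180), (25, 22, BOS, HND, 650), (3, 39, BOS, HND, 4180), (3, 39, BOS, HND, 650), (35, 34, MIA, BOS, 1260), (36, 1, BOS, HND, 4180), (36, 1, BOS, HND, 650), (38, 14, BOS, HND, 4180), (38, 14, BOS, HND, 650), (7, 3, BOS, HND, 4180), (7, 3, BOS, HND, 650), (9, 38, BOS, HND, 4180), (9, 38, BOS, HND, 650)}.
σ[hours >= 36 and city = BOS]: keep tuples satisfying hours >= 36 and city = BOS → {(36, 1, BOS, HND, 4180), (36, 1, BOS, HND, 650), (38, 14, BOS, HND, 4180), (38, 14, BOS, HND, 650)}
π[src, dist]: project onto (src, dist) (2 duplicate(s) eliminated) → {(HND, 4180), (HND, 650)}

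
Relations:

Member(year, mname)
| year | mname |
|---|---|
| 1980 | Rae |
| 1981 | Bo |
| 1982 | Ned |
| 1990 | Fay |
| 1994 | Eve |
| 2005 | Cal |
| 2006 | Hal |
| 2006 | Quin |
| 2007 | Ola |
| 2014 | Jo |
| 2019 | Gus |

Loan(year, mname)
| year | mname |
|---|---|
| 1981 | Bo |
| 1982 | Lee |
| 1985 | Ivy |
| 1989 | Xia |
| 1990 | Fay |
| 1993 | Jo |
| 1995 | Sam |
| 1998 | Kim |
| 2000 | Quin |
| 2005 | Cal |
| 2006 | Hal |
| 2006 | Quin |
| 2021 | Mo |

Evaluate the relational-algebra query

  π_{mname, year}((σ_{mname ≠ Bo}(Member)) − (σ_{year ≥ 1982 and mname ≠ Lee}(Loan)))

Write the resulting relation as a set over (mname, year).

σ[mname ≠ Bo]: keep tuples satisfying mname ≠ Bo → {(1980, Rae), (1982, Ned), (1990, Fay), (1994, Eve), (2005, Cal), (2006, Hal), (2006, Quin), (2007, Ola), (2014, Jo), (2019, Gus)}
σ[year ≥ 1982 and mname ≠ Lee]: keep tuples satisfying year ≥ 1982 and mname ≠ Lee → {(1985, Ivy), (1989, Xia), (1990, Fay), (1993, Jo), (1995, Sam), (1998, Kim), (2000, Quin), (2005, Cal), (2006, Hal), (2006, Quin), (2021, Mo)}
Difference: {(1980, Rae), (1982, Ned), (1990, Fay), (1994, Eve), (2005, Cal), (2006, Hal), (2006, Quin), (2007, Ola), (2014, Jo), (2019, Gus)} with {(1985, Ivy), (1989, Xia), (1990, Fay), (1993, Jo), (1995, Sam), (1998, Kim), (2000, Quin), (2005, Cal), (2006, Hal), (2006, Quin), (2021, Mo)} → {(1980, Rae), (1982, Ned), (1994, Eve), (2007, Ola), (2014, Jo), (2019, Gus)}
π[mname, year]: project onto (mname, year) → {(Eve, 1994), (Gus, 2019), (Jo, 2014), (Ned, 1982), (Ola, 2007), (Rae, 1980)}

{(Eve, 1994), (Gus, 2019), (Jo, 2014), (Ned, 1982), (Ola, 2007), (Rae, 1980)}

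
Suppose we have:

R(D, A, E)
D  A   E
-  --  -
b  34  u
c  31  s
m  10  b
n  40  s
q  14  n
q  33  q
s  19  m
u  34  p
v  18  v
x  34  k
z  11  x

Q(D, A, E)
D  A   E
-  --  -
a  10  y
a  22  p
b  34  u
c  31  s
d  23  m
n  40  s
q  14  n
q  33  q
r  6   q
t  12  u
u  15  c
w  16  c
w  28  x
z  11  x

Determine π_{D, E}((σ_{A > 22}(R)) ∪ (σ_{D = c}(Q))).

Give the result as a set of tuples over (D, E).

Selection A > 22: {(b, 34, u), (c, 31, s), (n, 40, s), (q, 33, q), (u, 34, p), (x, 34, k)}
Selection D = c: {(c, 31, s)}
Set union of the two operands is {(b, 34, u), (c, 31, s), (n, 40, s), (q, 33, q), (u, 34, p), (x, 34, k)}.
Projecting to D, E: {(b, u), (c, s), (n, s), (q, q), (u, p), (x, k)}

{(b, u), (c, s), (n, s), (q, q), (u, p), (x, k)}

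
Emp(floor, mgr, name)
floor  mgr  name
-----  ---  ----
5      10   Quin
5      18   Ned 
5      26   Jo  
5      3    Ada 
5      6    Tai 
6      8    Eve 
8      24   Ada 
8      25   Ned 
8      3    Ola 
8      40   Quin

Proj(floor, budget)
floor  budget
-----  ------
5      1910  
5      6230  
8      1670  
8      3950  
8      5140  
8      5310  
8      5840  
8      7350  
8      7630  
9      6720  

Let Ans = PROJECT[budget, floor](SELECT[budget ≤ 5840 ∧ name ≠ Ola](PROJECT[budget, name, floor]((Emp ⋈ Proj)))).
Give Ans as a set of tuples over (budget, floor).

{(1670, 8), (1910, 5), (3950, 8), (5140, 8), (5310, 8), (5840, 8)}

Joining Emp and Proj on floor yields {(5, 10, Quin, 1910), (5, 10, Quin, 6230), (5, 18, Ned, 1910), (5, 18, Ned, 6230), (5, 26, Jo, 1910), (5, 26, Jo, 6230), (5, 3, Ada, 1910), (5, 3, Ada, 6230), (5, 6, Tai, 1910), (5, 6, Tai, 6230), (8, 24, Ada, 1670), (8, 24, Ada, 3950), (8, 24, Ada, 5140), (8, 24, Ada, 5310), (8, 24, Ada, 5840), (8, 24, Ada, 7350), (8, 24, Ada, 7630), (8, 25, Ned, 1670), (8, 25, Ned, 3950), (8, 25, Ned, 5140), (8, 25, Ned, 5310), (8, 25, Ned, 5840), (8, 25, Ned, 7350), (8, 25, Ned, 7630), (8, 3, Ola, 1670), (8, 3, Ola, 3950), (8, 3, Ola, 5140), (8, 3, Ola, 5310), (8, 3, Ola, 5840), (8, 3, Ola, 7350), (8, 3, Ola, 7630), (8, 40, Quin, 1670), (8, 40, Quin, 3950), (8, 40, Quin, 5140), (8, 40, Quin, 5310), (8, 40, Quin, 5840), (8, 40, Quin, 7350), (8, 40, Quin, 7630)}.
π_{budget, name, floor} gives {(1670, Ada, 8), (1670, Ned, 8), (1670, Ola, 8), (1670, Quin, 8), (1910, Ada, 5), (1910, Jo, 5), (1910, Ned, 5), (1910, Quin, 5), (1910, Tai, 5), (3950, Ada, 8), (3950, Ned, 8), (3950, Ola, 8), (3950, Quin, 8), (5140, Ada, 8), (5140, Ned, 8), (5140, Ola, 8), (5140, Quin, 8), (5310, Ada, 8), (5310, Ned, 8), (5310, Ola, 8), (5310, Quin, 8), (5840, Ada, 8), (5840, Ned, 8), (5840, Ola, 8), (5840, Quin, 8), (6230, Ada, 5), (6230, Jo, 5), (6230, Ned, 5), (6230, Quin, 5), (6230, Tai, 5), (7350, Ada, 8), (7350, Ned, 8), (7350, Ola, 8), (7350, Quin, 8), (7630, Ada, 8), (7630, Ned, 8), (7630, Ola, 8), (7630, Quin, 8)}.
Selection budget ≤ 5840 ∧ name ≠ Ola: {(1670, Ada, 8), (1670, Ned, 8), (1670, Quin, 8), (1910, Ada, 5), (1910, Jo, 5), (1910, Ned, 5), (1910, Quin, 5), (1910, Tai, 5), (3950, Ada, 8), (3950, Ned, 8), (3950, Quin, 8), (5140, Ada, 8), (5140, Ned, 8), (5140, Quin, 8), (5310, Ada, 8), (5310, Ned, 8), (5310, Quin, 8), (5840, Ada, 8), (5840, Ned, 8), (5840, Quin, 8)}
π_{budget, floor} gives {(1670, 8), (1910, 5), (3950, 8), (5140, 8), (5310, 8), (5840, 8)} (14 duplicate(s) eliminated).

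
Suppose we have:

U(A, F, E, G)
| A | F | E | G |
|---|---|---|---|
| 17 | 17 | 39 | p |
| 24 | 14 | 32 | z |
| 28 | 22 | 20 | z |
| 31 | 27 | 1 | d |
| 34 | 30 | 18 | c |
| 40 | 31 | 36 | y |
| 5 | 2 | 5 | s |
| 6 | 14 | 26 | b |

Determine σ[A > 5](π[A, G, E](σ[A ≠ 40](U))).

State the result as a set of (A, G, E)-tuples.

{(17, p, 39), (24, z, 32), (28, z, 20), (31, d, 1), (34, c, 18), (6, b, 26)}

Apply σ_{A ≠ 40}; surviving tuples: {(17, 17, 39, p), (24, 14, 32, z), (28, 22, 20, z), (31, 27, 1, d), (34, 30, 18, c), (5, 2, 5, s), (6, 14, 26, b)}
Projecting to A, G, E: {(17, p, 39), (24, z, 32), (28, z, 20), (31, d, 1), (34, c, 18), (5, s, 5), (6, b, 26)}
Apply σ_{A > 5}; surviving tuples: {(17, p, 39), (24, z, 32), (28, z, 20), (31, d, 1), (34, c, 18), (6, b, 26)}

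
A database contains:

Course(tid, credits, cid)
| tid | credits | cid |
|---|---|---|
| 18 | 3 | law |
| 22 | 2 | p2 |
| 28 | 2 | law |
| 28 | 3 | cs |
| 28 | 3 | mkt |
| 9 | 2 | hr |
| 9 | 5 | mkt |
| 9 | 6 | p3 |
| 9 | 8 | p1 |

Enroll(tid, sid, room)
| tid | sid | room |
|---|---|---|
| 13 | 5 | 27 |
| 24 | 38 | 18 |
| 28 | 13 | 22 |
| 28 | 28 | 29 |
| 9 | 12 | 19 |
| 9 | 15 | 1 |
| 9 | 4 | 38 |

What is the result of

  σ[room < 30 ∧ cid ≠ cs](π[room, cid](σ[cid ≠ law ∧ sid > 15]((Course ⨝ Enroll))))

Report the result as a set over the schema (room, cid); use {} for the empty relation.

Joining Course and Enroll on tid yields {(28, 2, law, 13, 22), (28, 2, law, 28, 29), (28, 3, cs, 13, 22), (28, 3, cs, 28, 29), (28, 3, mkt, 13, 22), (28, 3, mkt, 28, 29), (9, 2, hr, 12, 19), (9, 2, hr, 15, 1), (9, 2, hr, 4, 38), (9, 5, mkt, 12, 19), (9, 5, mkt, 15, 1), (9, 5, mkt, 4, 38), (9, 6, p3, 12, 19), (9, 6, p3, 15, 1), (9, 6, p3, 4, 38), (9, 8, p1, 12, 19), (9, 8, p1, 15, 1), (9, 8, p1, 4, 38)}.
Filtering on cid ≠ law ∧ sid > 15 leaves {(28, 3, cs, 28, 29), (28, 3, mkt, 28, 29)}.
Keep only column(s) room, cid: {(29, cs), (29, mkt)}
Filtering on room < 30 ∧ cid ≠ cs leaves {(29, mkt)}.

{(29, mkt)}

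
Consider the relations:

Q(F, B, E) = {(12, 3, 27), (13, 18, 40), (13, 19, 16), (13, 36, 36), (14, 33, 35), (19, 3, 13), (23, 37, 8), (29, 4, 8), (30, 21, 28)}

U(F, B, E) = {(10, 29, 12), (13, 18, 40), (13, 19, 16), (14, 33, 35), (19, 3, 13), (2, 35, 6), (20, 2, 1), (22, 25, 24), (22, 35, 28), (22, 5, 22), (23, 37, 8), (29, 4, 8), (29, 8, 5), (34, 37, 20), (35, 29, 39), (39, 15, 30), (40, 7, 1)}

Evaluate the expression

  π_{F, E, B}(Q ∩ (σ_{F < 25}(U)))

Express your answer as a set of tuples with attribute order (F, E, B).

{(13, 16, 19), (13, 40, 18), (14, 35, 33), (19, 13, 3), (23, 8, 37)}

Filtering on F < 25 leaves {(10, 29, 12), (13, 18, 40), (13, 19, 16), (14, 33, 35), (19, 3, 13), (2, 35, 6), (20, 2, 1), (22, 25, 24), (22, 35, 28), (22, 5, 22), (23, 37, 8)}.
Taking the intersection: {(13, 18, 40), (13, 19, 16), (14, 33, 35), (19, 3, 13), (23, 37, 8)}
π_{F, E, B} gives {(13, 16, 19), (13, 40, 18), (14, 35, 33), (19, 13, 3), (23, 8, 37)}.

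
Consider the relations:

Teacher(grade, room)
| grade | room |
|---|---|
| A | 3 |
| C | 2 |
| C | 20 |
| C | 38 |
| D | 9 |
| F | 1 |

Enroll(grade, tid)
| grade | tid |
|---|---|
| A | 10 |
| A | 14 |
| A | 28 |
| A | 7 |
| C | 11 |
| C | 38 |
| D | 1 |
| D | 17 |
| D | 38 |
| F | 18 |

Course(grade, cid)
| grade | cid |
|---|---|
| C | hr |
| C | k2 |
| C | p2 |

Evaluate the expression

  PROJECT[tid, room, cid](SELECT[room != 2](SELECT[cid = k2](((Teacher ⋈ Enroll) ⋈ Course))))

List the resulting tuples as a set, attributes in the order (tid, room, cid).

Joining Teacher and Enroll on grade yields {(A, 3, 10), (A, 3, 14), (A, 3, 28), (A, 3, 7), (C, 2, 11), (C, 2, 38), (C, 20, 11), (C, 20, 38), (C, 38, 11), (C, 38, 38), (D, 9, 1), (D, 9, 17), (D, 9, 38), (F, 1, 18)}.
Joining (Teacher ⋈ Enroll) and Course on grade yields {(C, 2, 11, hr), (C, 2, 11, k2), (C, 2, 11, p2), (C, 2, 38, hr), (C, 2, 38, k2), (C, 2, 38, p2), (C, 20, 11, hr), (C, 20, 11, k2), (C, 20, 11, p2), (C, 20, 38, hr), (C, 20, 38, k2), (C, 20, 38, p2), (C, 38, 11, hr), (C, 38, 11, k2), (C, 38, 11, p2), (C, 38, 38, hr), (C, 38, 38, k2), (C, 38, 38, p2)}.
Apply σ_{cid = k2}; surviving tuples: {(C, 2, 11, k2), (C, 2, 38, k2), (C, 20, 11, k2), (C, 20, 38, k2), (C, 38, 11, k2), (C, 38, 38, k2)}
Apply σ_{room != 2}; surviving tuples: {(C, 20, 11, k2), (C, 20, 38, k2), (C, 38, 11, k2), (C, 38, 38, k2)}
Projecting to tid, room, cid: {(11, 20, k2), (11, 38, k2), (38, 20, k2), (38, 38, k2)}

{(11, 20, k2), (11, 38, k2), (38, 20, k2), (38, 38, k2)}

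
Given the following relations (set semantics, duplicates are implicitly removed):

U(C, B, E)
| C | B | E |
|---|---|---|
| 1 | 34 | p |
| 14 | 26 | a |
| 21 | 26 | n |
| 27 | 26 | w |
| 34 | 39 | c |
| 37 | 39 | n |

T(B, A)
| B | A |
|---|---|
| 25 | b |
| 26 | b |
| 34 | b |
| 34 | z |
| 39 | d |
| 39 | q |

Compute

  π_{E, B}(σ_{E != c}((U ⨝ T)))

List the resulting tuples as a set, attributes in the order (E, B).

{(a, 26), (n, 26), (n, 39), (p, 34), (w, 26)}

Natural join on B: {(1, 34, p, b), (1, 34, p, z), (14, 26, a, b), (21, 26, n, b), (27, 26, w, b), (34, 39, c, d), (34, 39, c, q), (37, 39, n, d), (37, 39, n, q)}
Filtering on E != c leaves {(1, 34, p, b), (1, 34, p, z), (14, 26, a, b), (21, 26, n, b), (27, 26, w, b), (37, 39, n, d), (37, 39, n, q)}.
π[E, B]: project onto (E, B) (2 duplicate(s) eliminated) → {(a, 26), (n, 26), (n, 39), (p, 34), (w, 26)}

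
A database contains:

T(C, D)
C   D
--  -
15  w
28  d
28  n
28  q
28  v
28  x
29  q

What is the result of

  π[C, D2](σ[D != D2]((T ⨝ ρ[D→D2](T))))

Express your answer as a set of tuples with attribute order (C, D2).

ρ[D→D2]: schema becomes (C, D2); tuples unchanged.
T ⋈ ρ[D→D2](T) (natural join on C): {(15, w, w), (28, d, d), (28, d, n), (28, d, q), (28, d, v), (28, d, x), (28, n, d), (28, n, n), (28, n, q), (28, n, v), (28, n, x), (28, q, d), (28, q, n), (28, q, q), (28, q, v), (28, q, x), (28, v, d), (28, v, n), (28, v, q), (28, v, v), (28, v, x), (28, x, d), (28, x, n), (28, x, q), (28, x, v), (28, x, x), (29, q, q)}
Filtering on D != D2 leaves {(28, d, n), (28, d, q), (28, d, v), (28, d, x), (28, n, d), (28, n, q), (28, n, v), (28, n, x), (28, q, d), (28, q, n), (28, q, v), (28, q, x), (28, v, d), (28, v, n), (28, v, q), (28, v, x), (28, x, d), (28, x, n), (28, x, q), (28, x, v)}.
Keep only column(s) C, D2 (15 duplicate(s) eliminated): {(28, d), (28, n), (28, q), (28, v), (28, x)}

{(28, d), (28, n), (28, q), (28, v), (28, x)}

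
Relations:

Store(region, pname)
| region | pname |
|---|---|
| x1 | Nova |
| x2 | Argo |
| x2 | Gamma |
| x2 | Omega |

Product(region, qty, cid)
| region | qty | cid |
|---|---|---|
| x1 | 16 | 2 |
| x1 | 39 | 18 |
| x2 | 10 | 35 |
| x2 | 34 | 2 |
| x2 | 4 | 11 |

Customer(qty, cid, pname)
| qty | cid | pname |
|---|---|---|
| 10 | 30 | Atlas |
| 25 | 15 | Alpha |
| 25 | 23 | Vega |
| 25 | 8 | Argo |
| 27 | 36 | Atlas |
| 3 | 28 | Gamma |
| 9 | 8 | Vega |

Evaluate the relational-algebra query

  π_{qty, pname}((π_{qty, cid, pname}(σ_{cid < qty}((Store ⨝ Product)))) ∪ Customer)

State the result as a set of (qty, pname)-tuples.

Joining Store and Product on region yields {(x1, Nova, 16, 2), (x1, Nova, 39, 18), (x2, Argo, 10, 35), (x2, Argo, 34, 2), (x2, Argo, 4, 11), (x2, Gamma, 10, 35), (x2, Gamma, 34, 2), (x2, Gamma, 4, 11), (x2, Omega, 10, 35), (x2, Omega, 34, 2), (x2, Omega, 4, 11)}.
Filtering on cid < qty leaves {(x1, Nova, 16, 2), (x1, Nova, 39, 18), (x2, Argo, 34, 2), (x2, Gamma, 34, 2), (x2, Omega, 34, 2)}.
Keep only column(s) qty, cid, pname: {(16, 2, Nova), (34, 2, Argo), (34, 2, Gamma), (34, 2, Omega), (39, 18, Nova)}
Union: {(16, 2, Nova), (34, 2, Argo), (34, 2, Gamma), (34, 2, Omega), (39, 18, Nova)} with {(10, 30, Atlas), (25, 15, Alpha), (25, 23, Vega), (25, 8, Argo), (27, 36, Atlas), (3, 28, Gamma), (9, 8, Vega)} → {(10, 30, Atlas), (16, 2, Nova), (25, 15, Alpha), (25, 23, Vega), (25, 8, Argo), (27, 36, Atlas), (3, 28, Gamma), (34, 2, Argo), (34, 2, Gamma), (34, 2, Omega), (39, 18, Nova), (9, 8, Vega)}
Keep only column(s) qty, pname: {(10, Atlas), (16, Nova), (25, Alpha), (25, Argo), (25, Vega), (27, Atlas), (3, Gamma), (34, Argo), (34, Gamma), (34, Omega), (39, Nova), (9, Vega)}

{(10, Atlas), (16, Nova), (25, Alpha), (25, Argo), (25, Vega), (27, Atlas), (3, Gamma), (34, Argo), (34, Gamma), (34, Omega), (39, Nova), (9, Vega)}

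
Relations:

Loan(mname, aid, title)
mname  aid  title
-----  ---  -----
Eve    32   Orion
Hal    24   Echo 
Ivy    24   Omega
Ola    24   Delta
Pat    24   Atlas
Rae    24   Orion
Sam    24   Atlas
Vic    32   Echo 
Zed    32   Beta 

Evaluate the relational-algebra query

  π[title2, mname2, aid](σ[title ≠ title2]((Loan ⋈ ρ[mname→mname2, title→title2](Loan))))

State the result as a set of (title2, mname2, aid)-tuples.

{(Atlas, Pat, 24), (Atlas, Sam, 24), (Beta, Zed, 32), (Delta, Ola, 24), (Echo, Hal, 24), (Echo, Vic, 32), (Omega, Ivy, 24), (Orion, Eve, 32), (Orion, Rae, 24)}

ρ[mname→mname2, title→title2]: schema becomes (mname2, aid, title2); tuples unchanged.
Loan ⋈ ρ[mname→mname2, title→title2](Loan) (natural join on aid): {(Eve, 32, Orion, Eve, Orion), (Eve, 32, Orion, Vic, Echo), (Eve, 32, Orion, Zed, Beta), (Hal, 24, Echo, Hal, Echo), (Hal, 24, Echo, Ivy, Omega), (Hal, 24, Echo, Ola, Delta), (Hal, 24, Echo, Pat, Atlas), (Hal, 24, Echo, Rae, Orion), (Hal, 24, Echo, Sam, Atlas), (Ivy, 24, Omega, Hal, Echo), (Ivy, 24, Omega, Ivy, Omega), (Ivy, 24, Omega, Ola, Delta), (Ivy, 24, Omega, Pat, Atlas), (Ivy, 24, Omega, Rae, Orion), (Ivy, 24, Omega, Sam, Atlas), (Ola, 24, Delta, Hal, Echo), (Ola, 24, Delta, Ivy, Omega), (Ola, 24, Delta, Ola, Delta), (Ola, 24, Delta, Pat, Atlas), (Ola, 24, Delta, Rae, Orion), (Ola, 24, Delta, Sam, Atlas), (Pat, 24, Atlas, Hal, Echo), (Pat, 24, Atlas, Ivy, Omega), (Pat, 24, Atlas, Ola, Delta), (Pat, 24, Atlas, Pat, Atlas), (Pat, 24, Atlas, Rae, Orion), (Pat, 24, Atlas, Sam, Atlas), (Rae, 24, Orion, Hal, Echo), (Rae, 24, Orion, Ivy, Omega), (Rae, 24, Orion, Ola, Delta), (Rae, 24, Orion, Pat, Atlas), (Rae, 24, Orion, Rae, Orion), (Rae, 24, Orion, Sam, Atlas), (Sam, 24, Atlas, Hal, Echo), (Sam, 24, Atlas, Ivy, Omega), (Sam, 24, Atlas, Ola, Delta), (Sam, 24, Atlas, Pat, Atlas), (Sam, 24, Atlas, Rae, Orion), (Sam, 24, Atlas, Sam, Atlas), (Vic, 32, Echo, Eve, Orion), (Vic, 32, Echo, Vic, Echo), (Vic, 32, Echo, Zed, Beta), (Zed, 32, Beta, Eve, Orion), (Zed, 32, Beta, Vic, Echo), (Zed, 32, Beta, Zed, Beta)}
Filtering on title ≠ title2 leaves {(Eve, 32, Orion, Vic, Echo), (Eve, 32, Orion, Zed, Beta), (Hal, 24, Echo, Ivy, Omega), (Hal, 24, Echo, Ola, Delta), (Hal, 24, Echo, Pat, Atlas), (Hal, 24, Echo, Rae, Orion), (Hal, 24, Echo, Sam, Atlas), (Ivy, 24, Omega, Hal, Echo), (Ivy, 24, Omega, Ola, Delta), (Ivy, 24, Omega, Pat, Atlas), (Ivy, 24, Omega, Rae, Orion), (Ivy, 24, Omega, Sam, Atlas), (Ola, 24, Delta, Hal, Echo), (Ola, 24, Delta, Ivy, Omega), (Ola, 24, Delta, Pat, Atlas), (Ola, 24, Delta, Rae, Orion), (Ola, 24, Delta, Sam, Atlas), (Pat, 24, Atlas, Hal, Echo), (Pat, 24, Atlas, Ivy, Omega), (Pat, 24, Atlas, Ola, Delta), (Pat, 24, Atlas, Rae, Orion), (Rae, 24, Orion, Hal, Echo), (Rae, 24, Orion, Ivy, Omega), (Rae, 24, Orion, Ola, Delta), (Rae, 24, Orion, Pat, Atlas), (Rae, 24, Orion, Sam, Atlas), (Sam, 24, Atlas, Hal, Echo), (Sam, 24, Atlas, Ivy, Omega), (Sam, 24, Atlas, Ola, Delta), (Sam, 24, Atlas, Rae, Orion), (Vic, 32, Echo, Eve, Orion), (Vic, 32, Echo, Zed, Beta), (Zed, 32, Beta, Eve, Orion), (Zed, 32, Beta, Vic, Echo)}.
Projecting to title2, mname2, aid (25 duplicate(s) eliminated): {(Atlas, Pat, 24), (Atlas, Sam, 24), (Beta, Zed, 32), (Delta, Ola, 24), (Echo, Hal, 24), (Echo, Vic, 32), (Omega, Ivy, 24), (Orion, Eve, 32), (Orion, Rae, 24)}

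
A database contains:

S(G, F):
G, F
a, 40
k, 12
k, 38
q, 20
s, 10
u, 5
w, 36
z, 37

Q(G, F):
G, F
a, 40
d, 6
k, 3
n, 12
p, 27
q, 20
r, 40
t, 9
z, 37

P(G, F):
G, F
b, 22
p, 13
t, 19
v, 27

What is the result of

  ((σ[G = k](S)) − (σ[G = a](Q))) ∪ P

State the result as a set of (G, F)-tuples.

{(b, 22), (k, 12), (k, 38), (p, 13), (t, 19), (v, 27)}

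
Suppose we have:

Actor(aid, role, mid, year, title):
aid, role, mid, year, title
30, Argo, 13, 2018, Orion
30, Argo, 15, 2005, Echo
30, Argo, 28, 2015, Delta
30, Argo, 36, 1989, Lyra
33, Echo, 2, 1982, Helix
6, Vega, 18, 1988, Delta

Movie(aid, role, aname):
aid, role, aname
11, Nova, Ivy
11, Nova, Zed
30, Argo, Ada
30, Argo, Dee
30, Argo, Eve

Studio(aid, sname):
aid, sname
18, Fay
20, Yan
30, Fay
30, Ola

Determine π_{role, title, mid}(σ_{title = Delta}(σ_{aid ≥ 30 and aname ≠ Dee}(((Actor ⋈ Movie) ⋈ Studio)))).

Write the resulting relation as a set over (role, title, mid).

Natural join on aid, role: {(30, Argo, 13, 2018, Orion, Ada), (30, Argo, 13, 2018, Orion, Dee), (30, Argo, 13, 2018, Orion, Eve), (30, Argo, 15, 2005, Echo, Ada), (30, Argo, 15, 2005, Echo, Dee), (30, Argo, 15, 2005, Echo, Eve), (30, Argo, 28, 2015, Delta, Ada), (30, Argo, 28, 2015, Delta, Dee), (30, Argo, 28, 2015, Delta, Eve), (30, Argo, 36, 1989, Lyra, Ada), (30, Argo, 36, 1989, Lyra, Dee), (30, Argo, 36, 1989, Lyra, Eve)}
Natural join on aid: {(30, Argo, 13, 2018, Orion, Ada, Fay), (30, Argo, 13, 2018, Orion, Ada, Ola), (30, Argo, 13, 2018, Orion, Dee, Fay), (30, Argo, 13, 2018, Orion, Dee, Ola), (30, Argo, 13, 2018, Orion, Eve, Fay), (30, Argo, 13, 2018, Orion, Eve, Ola), (30, Argo, 15, 2005, Echo, Ada, Fay), (30, Argo, 15, 2005, Echo, Ada, Ola), (30, Argo, 15, 2005, Echo, Dee, Fay), (30, Argo, 15, 2005, Echo, Dee, Ola), (30, Argo, 15, 2005, Echo, Eve, Fay), (30, Argo, 15, 2005, Echo, Eve, Ola), (30, Argo, 28, 2015, Delta, Ada, Fay), (30, Argo, 28, 2015, Delta, Ada, Ola), (30, Argo, 28, 2015, Delta, Dee, Fay), (30, Argo, 28, 2015, Delta, Dee, Ola), (30, Argo, 28, 2015, Delta, Eve, Fay), (30, Argo, 28, 2015, Delta, Eve, Ola), (30, Argo, 36, 1989, Lyra, Ada, Fay), (30, Argo, 36, 1989, Lyra, Ada, Ola), (30, Argo, 36, 1989, Lyra, Dee, Fay), (30, Argo, 36, 1989, Lyra, Dee, Ola), (30, Argo, 36, 1989, Lyra, Eve, Fay), (30, Argo, 36, 1989, Lyra, Eve, Ola)}
Apply σ_{aid ≥ 30 and aname ≠ Dee}; surviving tuples: {(30, Argo, 13, 2018, Orion, Ada, Fay), (30, Argo, 13, 2018, Orion, Ada, Ola), (30, Argo, 13, 2018, Orion, Eve, Fay), (30, Argo, 13, 2018, Orion, Eve, Ola), (30, Argo, 15, 2005, Echo, Ada, Fay), (30, Argo, 15, 2005, Echo, Ada, Ola), (30, Argo, 15, 2005, Echo, Eve, Fay), (30, Argo, 15, 2005, Echo, Eve, Ola), (30, Argo, 28, 2015, Delta, Ada, Fay), (30, Argo, 28, 2015, Delta, Ada, Ola), (30, Argo, 28, 2015, Delta, Eve, Fay), (30, Argo, 28, 2015, Delta, Eve, Ola), (30, Argo, 36, 1989, Lyra, Ada, Fay), (30, Argo, 36, 1989, Lyra, Ada, Ola), (30, Argo, 36, 1989, Lyra, Eve, Fay), (30, Argo, 36, 1989, Lyra, Eve, Ola)}
Apply σ_{title = Delta}; surviving tuples: {(30, Argo, 28, 2015, Delta, Ada, Fay), (30, Argo, 28, 2015, Delta, Ada, Ola), (30, Argo, 28, 2015, Delta, Eve, Fay), (30, Argo, 28, 2015, Delta, Eve, Ola)}
Keep only column(s) role, title, mid (3 duplicate(s) eliminated): {(Argo, Delta, 28)}

{(Argo, Delta, 28)}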